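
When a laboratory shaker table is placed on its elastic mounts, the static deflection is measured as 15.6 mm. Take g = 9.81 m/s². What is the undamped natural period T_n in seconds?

0.251 s

ω_n = √(g/δ_st) = √(9.81/0.0156) = √628.8 = 25.08 rad/s.
T_n = 2π/ω_n = 6.283/25.08 = 0.2506 s.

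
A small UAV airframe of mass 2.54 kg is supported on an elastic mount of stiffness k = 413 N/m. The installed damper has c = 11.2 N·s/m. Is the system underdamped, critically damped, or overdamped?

c_c = 2√(k·m) = 64.78 N·s/m; ζ = c/c_c = 11.2/64.78 = 0.173.
Since ζ < 1 the system is underdamped.

underdamped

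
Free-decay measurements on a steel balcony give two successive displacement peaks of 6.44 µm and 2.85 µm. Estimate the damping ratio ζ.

Logarithmic decrement δ = (1/n)·ln(x₀/x_n) = (1/1)·ln(6.44/2.85) = (1/1)·ln(2.260) = 0.8152.
ζ = δ/√(4π² + δ²) = 0.8152/√(39.48 + 0.665) = 0.8152/6.336 = 0.1287.

0.129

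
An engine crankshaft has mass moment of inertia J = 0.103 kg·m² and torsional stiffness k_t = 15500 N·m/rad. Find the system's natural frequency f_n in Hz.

ω_n = √(k_t/J) = √(15500/0.103) = √150500 = 387.9 rad/s.
f_n = ω_n/(2π) = 387.9/6.283 = 61.74 Hz.

61.7 Hz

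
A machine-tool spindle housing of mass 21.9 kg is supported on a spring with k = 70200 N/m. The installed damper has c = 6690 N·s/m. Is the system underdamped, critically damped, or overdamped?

c_c = 2√(k·m) = 2480 N·s/m; ζ = c/c_c = 6690/2480 = 2.70.
Since ζ > 1 the system is overdamped.

overdamped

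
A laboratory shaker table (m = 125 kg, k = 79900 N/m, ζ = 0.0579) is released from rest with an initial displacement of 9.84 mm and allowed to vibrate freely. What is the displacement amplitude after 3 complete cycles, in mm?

3.30 mm

Logarithmic decrement δ = 2πζ/√(1 − ζ²) = 2π × 0.05790/√(1 − 0.00335) = 0.3644.
After n cycles, x_n/x₀ = e^(−nδ), so x_3 = 9.84 × e^(−3 × 0.3644) = 9.84 × 0.3351 = 3.298 mm.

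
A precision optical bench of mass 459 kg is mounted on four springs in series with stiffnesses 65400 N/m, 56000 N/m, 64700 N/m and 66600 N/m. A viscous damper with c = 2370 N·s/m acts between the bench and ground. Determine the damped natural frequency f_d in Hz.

0.836 Hz

Series springs: 1/k_eq = 1/65400 + 1/56000 + 1/64700 + 1/66600 = 6.362×10^-5, so k_eq = 15720 N/m.
ω_n = √(k_eq/m) = √(15720/459) = 5.852 rad/s.
Critical damping c_c = 2√(k_eq·m) = 2√(15720 × 459) = 5372 N·s/m, so ζ = c/c_c = 2370/5372 = 0.4412.
ω_d = ω_n√(1 − ζ²) = 5.852 × √(1 − 0.195) = 5.252 rad/s.
f_d = ω_d/(2π) = 0.8358 Hz.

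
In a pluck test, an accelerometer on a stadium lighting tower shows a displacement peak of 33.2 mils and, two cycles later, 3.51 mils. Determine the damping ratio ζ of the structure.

Logarithmic decrement δ = (1/n)·ln(x₀/x_n) = (1/2)·ln(33.2/3.51) = (1/2)·ln(9.459) = 1.123.
ζ = δ/√(4π² + δ²) = 1.123/√(39.48 + 1.26) = 1.123/6.383 = 0.1760.

0.176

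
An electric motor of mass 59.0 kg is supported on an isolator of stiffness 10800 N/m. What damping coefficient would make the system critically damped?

1600 N·s/m

c_c = 2√(k·m) = 2√(10800 × 59.0) = 2 × 798.2 = 1596 N·s/m.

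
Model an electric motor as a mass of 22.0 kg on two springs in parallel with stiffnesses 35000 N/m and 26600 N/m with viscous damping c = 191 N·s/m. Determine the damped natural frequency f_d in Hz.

8.39 Hz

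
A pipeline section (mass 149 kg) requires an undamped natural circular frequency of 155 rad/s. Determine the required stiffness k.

3580000 N/m

k = m·ω_n² = 149 × 155.0² = 149 × 24020 = 3580000 N/m.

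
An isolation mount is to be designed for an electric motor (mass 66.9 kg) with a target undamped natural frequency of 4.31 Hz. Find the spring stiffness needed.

ω_n = 2πf_n = 2π × 4.31 = 27.08 rad/s.
k = m·ω_n² = 66.9 × 27.08² = 66.9 × 733.4 = 49060 N/m.

49100 N/m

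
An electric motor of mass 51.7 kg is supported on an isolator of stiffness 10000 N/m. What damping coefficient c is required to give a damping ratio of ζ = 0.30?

431 N·s/m

c_c = 2√(k·m) = 2√(10000 × 51.7) = 1438 N·s/m.
c = ζ·c_c = 0.30 × 1438 = 431.4 N·s/m.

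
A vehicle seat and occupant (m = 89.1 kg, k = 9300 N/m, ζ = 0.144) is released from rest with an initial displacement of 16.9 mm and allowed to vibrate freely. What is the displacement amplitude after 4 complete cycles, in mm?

0.436 mm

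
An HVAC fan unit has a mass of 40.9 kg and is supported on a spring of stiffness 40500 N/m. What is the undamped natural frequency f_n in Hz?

5.01 Hz

ω_n = √(k/m) = √(40500/40.9) = √990.2 = 31.47 rad/s.
f_n = ω_n/(2π) = 31.47/6.283 = 5.008 Hz.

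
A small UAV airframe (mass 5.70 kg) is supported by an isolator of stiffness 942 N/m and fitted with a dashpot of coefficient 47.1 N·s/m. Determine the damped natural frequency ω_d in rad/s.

12.2 rad/s

ω_n = √(k/m) = √(942.0/5.70) = 12.86 rad/s.
Critical damping c_c = 2√(k·m) = 2√(942.0 × 5.70) = 146.6 N·s/m, so ζ = c/c_c = 47.1/146.6 = 0.3214.
ω_d = ω_n√(1 − ζ²) = 12.86 × √(1 − 0.103) = 12.17 rad/s.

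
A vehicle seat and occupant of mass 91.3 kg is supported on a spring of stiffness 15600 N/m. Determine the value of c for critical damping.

2390 N·s/m

c_c = 2√(k·m) = 2√(15600 × 91.3) = 2 × 1193 = 2387 N·s/m.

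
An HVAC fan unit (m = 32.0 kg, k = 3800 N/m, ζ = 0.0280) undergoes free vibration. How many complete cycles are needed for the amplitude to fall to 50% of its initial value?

Logarithmic decrement δ = 2πζ/√(1 − ζ²) = 2π × 0.02800/√(1 − 0.000784) = 0.1760.
x_n/x₀ = e^(−nδ) ≤ 0.5; take ln: n ≥ ln(1/0.5)/δ = 0.6931/0.1760 = 3.938.
So 4 complete cycles are required.

4 cycles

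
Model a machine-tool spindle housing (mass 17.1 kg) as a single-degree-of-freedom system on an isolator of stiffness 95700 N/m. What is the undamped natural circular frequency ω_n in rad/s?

ω_n = √(k/m) = √(95700/17.1) = √5596 = 74.81 rad/s.

74.8 rad/s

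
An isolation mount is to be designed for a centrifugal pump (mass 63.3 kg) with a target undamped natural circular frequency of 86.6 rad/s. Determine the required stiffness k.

475000 N/m

k = m·ω_n² = 63.3 × 86.60² = 63.3 × 7500 = 474700 N/m.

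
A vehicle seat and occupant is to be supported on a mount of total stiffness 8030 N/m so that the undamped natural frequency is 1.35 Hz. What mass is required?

ω_n = 2πf_n = 2π × 1.35 = 8.482 rad/s.
m = k/ω_n² = 8030/8.482² = 8030/71.95 = 111.6 kg.

112 kg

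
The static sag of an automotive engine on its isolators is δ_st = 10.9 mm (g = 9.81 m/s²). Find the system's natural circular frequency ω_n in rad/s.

ω_n = √(g/δ_st) = √(9.81/0.0109) = √900.0 = 30.00 rad/s.

30.0 rad/s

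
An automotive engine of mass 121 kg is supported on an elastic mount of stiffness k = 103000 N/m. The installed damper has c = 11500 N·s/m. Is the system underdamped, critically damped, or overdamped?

overdamped

c_c = 2√(k·m) = 7061 N·s/m; ζ = c/c_c = 11500/7061 = 1.63.
Since ζ > 1 the system is overdamped.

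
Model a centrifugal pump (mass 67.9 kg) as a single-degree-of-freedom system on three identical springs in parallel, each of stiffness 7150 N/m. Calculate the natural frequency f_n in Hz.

Parallel springs add: k_eq = 3 × 7150 = 21450 N/m.
ω_n = √(k_eq/m) = √(21450/67.9) = √315.9 = 17.77 rad/s.
f_n = ω_n/(2π) = 17.77/6.283 = 2.829 Hz.

2.83 Hz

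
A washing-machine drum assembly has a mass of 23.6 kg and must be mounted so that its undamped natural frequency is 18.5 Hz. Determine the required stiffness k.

319000 N/m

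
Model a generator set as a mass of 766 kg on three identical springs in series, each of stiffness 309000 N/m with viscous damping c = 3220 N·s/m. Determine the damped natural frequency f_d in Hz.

1.81 Hz

Series springs: 1/k_eq = 3/309000, so k_eq = 309000/3 = 103000 N/m.
ω_n = √(k_eq/m) = √(103000/766) = 11.60 rad/s.
Critical damping c_c = 2√(k_eq·m) = 2√(103000 × 766) = 17760 N·s/m, so ζ = c/c_c = 3220/17760 = 0.1813.
ω_d = ω_n√(1 − ζ²) = 11.60 × √(1 − 0.0329) = 11.40 rad/s.
f_d = ω_d/(2π) = 1.815 Hz.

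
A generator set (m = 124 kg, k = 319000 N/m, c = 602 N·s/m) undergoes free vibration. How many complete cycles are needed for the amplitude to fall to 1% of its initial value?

ζ = c/(2√(km)) = 602/(2√(319000 × 124)) = 602/12580 = 0.04786.
Logarithmic decrement δ = 2πζ/√(1 − ζ²) = 2π × 0.04786/√(1 − 0.00229) = 0.3010.
x_n/x₀ = e^(−nδ) ≤ 0.01; take ln: n ≥ ln(1/0.01)/δ = 4.605/0.3010 = 15.30.
So 16 complete cycles are required.

16 cycles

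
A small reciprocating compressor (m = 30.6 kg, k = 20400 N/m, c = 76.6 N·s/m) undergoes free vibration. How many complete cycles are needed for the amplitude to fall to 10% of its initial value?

ζ = c/(2√(km)) = 76.6/(2√(20400 × 30.6)) = 76.6/1580 = 0.04848.
Logarithmic decrement δ = 2πζ/√(1 − ζ²) = 2π × 0.04848/√(1 − 0.00235) = 0.3049.
x_n/x₀ = e^(−nδ) ≤ 0.1; take ln: n ≥ ln(1/0.1)/δ = 2.303/0.3049 = 7.551.
So 8 complete cycles are required.

8 cycles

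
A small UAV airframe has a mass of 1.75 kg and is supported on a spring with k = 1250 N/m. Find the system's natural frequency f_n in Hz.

ω_n = √(k/m) = √(1250/1.75) = √714.3 = 26.73 rad/s.
f_n = ω_n/(2π) = 26.73/6.283 = 4.254 Hz.

4.25 Hz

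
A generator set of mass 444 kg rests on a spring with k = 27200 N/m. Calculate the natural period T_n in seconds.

ω_n = √(k/m) = √(27200/444) = √61.26 = 7.827 rad/s.
T_n = 2π/ω_n = 6.283/7.827 = 0.8028 s.

0.803 s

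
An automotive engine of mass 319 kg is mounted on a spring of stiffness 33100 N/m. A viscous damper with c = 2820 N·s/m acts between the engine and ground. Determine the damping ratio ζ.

ω_n = √(k/m) = √(33100/319) = 10.19 rad/s.
Critical damping c_c = 2√(k·m) = 2√(33100 × 319) = 6499 N·s/m, so ζ = c/c_c = 2820/6499 = 0.4339.

0.434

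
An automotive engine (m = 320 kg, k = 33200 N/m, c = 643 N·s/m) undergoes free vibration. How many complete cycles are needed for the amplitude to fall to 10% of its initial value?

4 cycles

ζ = c/(2√(km)) = 643/(2√(33200 × 320)) = 643/6519 = 0.09864.
Logarithmic decrement δ = 2πζ/√(1 − ζ²) = 2π × 0.09864/√(1 − 0.00973) = 0.6228.
x_n/x₀ = e^(−nδ) ≤ 0.1; take ln: n ≥ ln(1/0.1)/δ = 2.303/0.6228 = 3.697.
So 4 complete cycles are required.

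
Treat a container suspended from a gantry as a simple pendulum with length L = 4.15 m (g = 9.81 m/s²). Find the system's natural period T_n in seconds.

4.09 s

For a simple pendulum ω_n = √(g/L) = √(9.81/4.15) = √2.364 = 1.537 rad/s.
T_n = 2π/ω_n = 6.283/1.537 = 4.087 s.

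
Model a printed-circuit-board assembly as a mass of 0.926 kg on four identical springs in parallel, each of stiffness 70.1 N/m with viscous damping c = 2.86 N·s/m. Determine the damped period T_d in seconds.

Parallel springs add: k_eq = 4 × 70.1 = 280.4 N/m.
ω_n = √(k_eq/m) = √(280.4/0.926) = 17.40 rad/s.
Critical damping c_c = 2√(k_eq·m) = 2√(280.4 × 0.926) = 32.23 N·s/m, so ζ = c/c_c = 2.86/32.23 = 0.08874.
ω_d = ω_n√(1 − ζ²) = 17.40 × √(1 − 0.00788) = 17.33 rad/s.
T_d = 2π/ω_d = 0.3625 s.

0.363 s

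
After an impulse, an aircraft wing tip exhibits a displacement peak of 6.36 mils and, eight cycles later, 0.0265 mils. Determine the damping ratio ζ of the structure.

Logarithmic decrement δ = (1/n)·ln(x₀/x_n) = (1/8)·ln(6.36/0.0265) = (1/8)·ln(240.0) = 0.6851.
ζ = δ/√(4π² + δ²) = 0.6851/√(39.48 + 0.469) = 0.6851/6.320 = 0.1084.

0.108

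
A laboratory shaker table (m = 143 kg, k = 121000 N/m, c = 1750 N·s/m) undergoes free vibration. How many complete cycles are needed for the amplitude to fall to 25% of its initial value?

2 cycles

ζ = c/(2√(km)) = 1750/(2√(121000 × 143)) = 1750/8319 = 0.2104.
Logarithmic decrement δ = 2πζ/√(1 − ζ²) = 2π × 0.2104/√(1 − 0.0442) = 1.352.
x_n/x₀ = e^(−nδ) ≤ 0.25; take ln: n ≥ ln(1/0.25)/δ = 1.386/1.352 = 1.025.
So 2 complete cycles are required.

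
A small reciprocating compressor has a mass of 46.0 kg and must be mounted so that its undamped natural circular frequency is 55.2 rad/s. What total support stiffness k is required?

k = m·ω_n² = 46.0 × 55.20² = 46.0 × 3047 = 140200 N/m.

140000 N/m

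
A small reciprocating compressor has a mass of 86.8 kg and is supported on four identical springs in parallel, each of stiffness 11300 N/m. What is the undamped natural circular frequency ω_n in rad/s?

22.8 rad/s

Parallel springs add: k_eq = 4 × 11300 = 45200 N/m.
ω_n = √(k_eq/m) = √(45200/86.8) = √520.7 = 22.82 rad/s.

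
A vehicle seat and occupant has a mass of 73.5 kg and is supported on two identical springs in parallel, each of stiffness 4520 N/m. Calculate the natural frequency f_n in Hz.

Parallel springs add: k_eq = 2 × 4520 = 9040 N/m.
ω_n = √(k_eq/m) = √(9040/73.5) = √123.0 = 11.09 rad/s.
f_n = ω_n/(2π) = 11.09/6.283 = 1.765 Hz.

1.77 Hz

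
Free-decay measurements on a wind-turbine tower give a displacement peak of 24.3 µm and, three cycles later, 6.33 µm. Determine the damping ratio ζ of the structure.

Logarithmic decrement δ = (1/n)·ln(x₀/x_n) = (1/3)·ln(24.3/6.33) = (1/3)·ln(3.839) = 0.4484.
ζ = δ/√(4π² + δ²) = 0.4484/√(39.48 + 0.201) = 0.4484/6.299 = 0.07118.

0.0712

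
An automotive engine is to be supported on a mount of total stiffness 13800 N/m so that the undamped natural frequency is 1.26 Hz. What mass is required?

220 kg

ω_n = 2πf_n = 2π × 1.26 = 7.917 rad/s.
m = k/ω_n² = 13800/7.917² = 13800/62.68 = 220.2 kg.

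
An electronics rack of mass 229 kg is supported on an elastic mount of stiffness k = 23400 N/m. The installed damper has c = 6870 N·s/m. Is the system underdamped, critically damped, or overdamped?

overdamped

c_c = 2√(k·m) = 4630 N·s/m; ζ = c/c_c = 6870/4630 = 1.48.
Since ζ > 1 the system is overdamped.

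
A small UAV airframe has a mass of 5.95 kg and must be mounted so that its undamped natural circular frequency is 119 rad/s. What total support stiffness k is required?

84300 N/m

k = m·ω_n² = 5.95 × 119.0² = 5.95 × 14160 = 84260 N/m.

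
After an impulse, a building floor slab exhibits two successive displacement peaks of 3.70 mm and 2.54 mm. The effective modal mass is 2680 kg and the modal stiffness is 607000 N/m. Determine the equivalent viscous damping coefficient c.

4820 N·s/m

Logarithmic decrement δ = (1/n)·ln(x₀/x_n) = (1/1)·ln(3.70/2.54) = (1/1)·ln(1.457) = 0.3762.
ζ = δ/√(4π² + δ²) = 0.3762/√(39.48 + 0.142) = 0.3762/6.294 = 0.05976.
c = ζ · 2√(km) = 0.05976 × 2√(607000 × 2680) = 0.05976 × 80670 = 4821 N·s/m.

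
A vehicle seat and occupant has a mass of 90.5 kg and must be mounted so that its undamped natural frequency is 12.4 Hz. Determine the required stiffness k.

ω_n = 2πf_n = 2π × 12.4 = 77.91 rad/s.
k = m·ω_n² = 90.5 × 77.91² = 90.5 × 6070 = 549400 N/m.

549000 N/m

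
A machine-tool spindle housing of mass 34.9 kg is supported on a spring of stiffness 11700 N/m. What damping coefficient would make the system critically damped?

1280 N·s/m

c_c = 2√(k·m) = 2√(11700 × 34.9) = 2 × 639.0 = 1278 N·s/m.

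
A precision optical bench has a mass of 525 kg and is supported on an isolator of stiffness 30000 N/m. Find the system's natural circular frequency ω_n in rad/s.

ω_n = √(k/m) = √(30000/525) = √57.14 = 7.559 rad/s.

7.56 rad/s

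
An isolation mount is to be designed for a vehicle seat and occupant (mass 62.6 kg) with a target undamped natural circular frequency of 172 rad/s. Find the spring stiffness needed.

k = m·ω_n² = 62.6 × 172.0² = 62.6 × 29580 = 1852000 N/m.

1850000 N/m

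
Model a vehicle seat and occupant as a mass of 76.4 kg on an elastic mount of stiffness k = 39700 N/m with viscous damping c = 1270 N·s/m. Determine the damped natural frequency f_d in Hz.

ω_n = √(k/m) = √(39700/76.4) = 22.80 rad/s.
Critical damping c_c = 2√(k·m) = 2√(39700 × 76.4) = 3483 N·s/m, so ζ = c/c_c = 1270/3483 = 0.3646.
ω_d = ω_n√(1 − ζ²) = 22.80 × √(1 − 0.133) = 21.23 rad/s.
f_d = ω_d/(2π) = 3.378 Hz.

3.38 Hz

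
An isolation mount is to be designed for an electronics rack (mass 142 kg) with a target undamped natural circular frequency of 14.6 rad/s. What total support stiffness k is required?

k = m·ω_n² = 142 × 14.60² = 142 × 213.2 = 30270 N/m.

30300 N/m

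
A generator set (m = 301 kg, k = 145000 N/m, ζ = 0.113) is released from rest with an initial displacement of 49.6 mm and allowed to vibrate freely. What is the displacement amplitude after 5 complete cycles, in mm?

1.39 mm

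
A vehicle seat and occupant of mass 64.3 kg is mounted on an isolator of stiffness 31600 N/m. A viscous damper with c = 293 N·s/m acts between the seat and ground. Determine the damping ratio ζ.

0.103

ω_n = √(k/m) = √(31600/64.3) = 22.17 rad/s.
Critical damping c_c = 2√(k·m) = 2√(31600 × 64.3) = 2851 N·s/m, so ζ = c/c_c = 293/2851 = 0.1028.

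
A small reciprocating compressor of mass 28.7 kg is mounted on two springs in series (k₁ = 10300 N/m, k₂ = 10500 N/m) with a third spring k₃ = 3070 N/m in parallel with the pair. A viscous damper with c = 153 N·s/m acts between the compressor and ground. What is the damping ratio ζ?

0.157

Series pair: k_s = k₁k₂/(k₁+k₂) = (10300)(10500)/(10300 + 10500) = 5200 N/m. In parallel with k₃: k_eq = 5200 + 3070 = 8270 N/m.
ω_n = √(k_eq/m) = √(8270/28.7) = 16.97 rad/s.
Critical damping c_c = 2√(k_eq·m) = 2√(8270 × 28.7) = 974.3 N·s/m, so ζ = c/c_c = 153/974.3 = 0.1570.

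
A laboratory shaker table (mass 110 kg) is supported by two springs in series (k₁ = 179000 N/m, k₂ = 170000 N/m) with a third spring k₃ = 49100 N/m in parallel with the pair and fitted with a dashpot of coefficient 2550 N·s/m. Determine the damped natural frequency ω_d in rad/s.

33.2 rad/s

Series pair: k_s = k₁k₂/(k₁+k₂) = (179000)(170000)/(179000 + 170000) = 87190 N/m. In parallel with k₃: k_eq = 87190 + 49100 = 136300 N/m.
ω_n = √(k_eq/m) = √(136300/110) = 35.20 rad/s.
Critical damping c_c = 2√(k_eq·m) = 2√(136300 × 110) = 7744 N·s/m, so ζ = c/c_c = 2550/7744 = 0.3293.
ω_d = ω_n√(1 − ζ²) = 35.20 × √(1 − 0.108) = 33.24 rad/s.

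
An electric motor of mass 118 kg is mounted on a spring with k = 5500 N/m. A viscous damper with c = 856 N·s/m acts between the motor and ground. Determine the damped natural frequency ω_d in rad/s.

ω_n = √(k/m) = √(5500/118) = 6.827 rad/s.
Critical damping c_c = 2√(k·m) = 2√(5500 × 118) = 1611 N·s/m, so ζ = c/c_c = 856/1611 = 0.5313.
ω_d = ω_n√(1 − ζ²) = 6.827 × √(1 − 0.282) = 5.784 rad/s.

5.78 rad/s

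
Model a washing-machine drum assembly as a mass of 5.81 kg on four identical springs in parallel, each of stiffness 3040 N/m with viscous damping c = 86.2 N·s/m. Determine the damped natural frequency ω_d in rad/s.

45.1 rad/s

Parallel springs add: k_eq = 4 × 3040 = 12160 N/m.
ω_n = √(k_eq/m) = √(12160/5.81) = 45.75 rad/s.
Critical damping c_c = 2√(k_eq·m) = 2√(12160 × 5.81) = 531.6 N·s/m, so ζ = c/c_c = 86.2/531.6 = 0.1622.
ω_d = ω_n√(1 − ζ²) = 45.75 × √(1 − 0.0263) = 45.14 rad/s.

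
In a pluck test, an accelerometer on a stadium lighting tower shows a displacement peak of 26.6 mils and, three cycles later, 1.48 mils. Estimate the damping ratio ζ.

Logarithmic decrement δ = (1/n)·ln(x₀/x_n) = (1/3)·ln(26.6/1.48) = (1/3)·ln(17.97) = 0.9630.
ζ = δ/√(4π² + δ²) = 0.9630/√(39.48 + 0.927) = 0.9630/6.357 = 0.1515.

0.151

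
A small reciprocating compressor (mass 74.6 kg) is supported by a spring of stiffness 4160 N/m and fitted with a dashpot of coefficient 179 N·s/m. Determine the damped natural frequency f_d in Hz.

1.17 Hz

ω_n = √(k/m) = √(4160/74.6) = 7.468 rad/s.
Critical damping c_c = 2√(k·m) = 2√(4160 × 74.6) = 1114 N·s/m, so ζ = c/c_c = 179/1114 = 0.1607.
ω_d = ω_n√(1 − ζ²) = 7.468 × √(1 − 0.0258) = 7.371 rad/s.
f_d = ω_d/(2π) = 1.173 Hz.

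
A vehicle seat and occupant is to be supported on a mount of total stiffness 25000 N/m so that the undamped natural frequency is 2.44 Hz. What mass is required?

106 kg

ω_n = 2πf_n = 2π × 2.44 = 15.33 rad/s.
m = k/ω_n² = 25000/15.33² = 25000/235.0 = 106.4 kg.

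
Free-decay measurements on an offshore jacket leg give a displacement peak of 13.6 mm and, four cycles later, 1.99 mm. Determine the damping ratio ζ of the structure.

0.0762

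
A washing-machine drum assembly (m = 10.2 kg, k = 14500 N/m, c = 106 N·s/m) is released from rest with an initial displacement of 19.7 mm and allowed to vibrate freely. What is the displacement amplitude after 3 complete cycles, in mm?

1.43 mm

ζ = c/(2√(km)) = 106/(2√(14500 × 10.2)) = 106/769.2 = 0.1378.
Logarithmic decrement δ = 2πζ/√(1 − ζ²) = 2π × 0.1378/√(1 − 0.0190) = 0.8742.
After n cycles, x_n/x₀ = e^(−nδ), so x_3 = 19.7 × e^(−3 × 0.8742) = 19.7 × 0.07260 = 1.430 mm.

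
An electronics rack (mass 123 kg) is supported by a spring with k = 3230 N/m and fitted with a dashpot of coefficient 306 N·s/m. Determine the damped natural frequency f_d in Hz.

ω_n = √(k/m) = √(3230/123) = 5.124 rad/s.
Critical damping c_c = 2√(k·m) = 2√(3230 × 123) = 1261 N·s/m, so ζ = c/c_c = 306/1261 = 0.2427.
ω_d = ω_n√(1 − ζ²) = 5.124 × √(1 − 0.0589) = 4.971 rad/s.
f_d = ω_d/(2π) = 0.7912 Hz.

0.791 Hz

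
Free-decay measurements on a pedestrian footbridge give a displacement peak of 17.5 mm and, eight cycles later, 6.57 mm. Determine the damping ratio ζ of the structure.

Logarithmic decrement δ = (1/n)·ln(x₀/x_n) = (1/8)·ln(17.5/6.57) = (1/8)·ln(2.664) = 0.1225.
ζ = δ/√(4π² + δ²) = 0.1225/√(39.48 + 0.0150) = 0.1225/6.284 = 0.01949.

0.0195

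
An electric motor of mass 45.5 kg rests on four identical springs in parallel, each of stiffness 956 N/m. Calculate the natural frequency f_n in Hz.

1.46 Hz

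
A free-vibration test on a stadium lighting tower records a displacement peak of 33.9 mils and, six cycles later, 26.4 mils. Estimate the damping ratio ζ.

Logarithmic decrement δ = (1/n)·ln(x₀/x_n) = (1/6)·ln(33.9/26.4) = (1/6)·ln(1.284) = 0.04168.
ζ = δ/√(4π² + δ²) = 0.04168/√(39.48 + 0.00174) = 0.04168/6.283 = 0.006633.

0.00663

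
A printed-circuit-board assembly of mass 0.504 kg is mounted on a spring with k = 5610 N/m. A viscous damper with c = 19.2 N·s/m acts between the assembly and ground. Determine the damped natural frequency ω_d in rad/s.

ω_n = √(k/m) = √(5610/0.504) = 105.5 rad/s.
Critical damping c_c = 2√(k·m) = 2√(5610 × 0.504) = 106.3 N·s/m, so ζ = c/c_c = 19.2/106.3 = 0.1805.
ω_d = ω_n√(1 − ζ²) = 105.5 × √(1 − 0.0326) = 103.8 rad/s.

104 rad/s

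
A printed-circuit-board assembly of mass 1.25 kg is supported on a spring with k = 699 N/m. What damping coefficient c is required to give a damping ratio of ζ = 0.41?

24.2 N·s/m

c_c = 2√(k·m) = 2√(699.0 × 1.25) = 59.12 N·s/m.
c = ζ·c_c = 0.41 × 59.12 = 24.24 N·s/m.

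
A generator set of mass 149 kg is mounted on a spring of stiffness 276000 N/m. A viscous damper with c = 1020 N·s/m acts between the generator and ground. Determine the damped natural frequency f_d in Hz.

ω_n = √(k/m) = √(276000/149) = 43.04 rad/s.
Critical damping c_c = 2√(k·m) = 2√(276000 × 149) = 12830 N·s/m, so ζ = c/c_c = 1020/12830 = 0.07953.
ω_d = ω_n√(1 − ζ²) = 43.04 × √(1 − 0.00632) = 42.90 rad/s.
f_d = ω_d/(2π) = 6.828 Hz.

6.83 Hz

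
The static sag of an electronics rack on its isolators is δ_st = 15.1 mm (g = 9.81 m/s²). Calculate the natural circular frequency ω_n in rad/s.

ω_n = √(g/δ_st) = √(9.81/0.0151) = √649.7 = 25.49 rad/s.

25.5 rad/s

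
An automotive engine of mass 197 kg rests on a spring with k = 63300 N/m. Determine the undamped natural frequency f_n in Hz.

ω_n = √(k/m) = √(63300/197) = √321.3 = 17.93 rad/s.
f_n = ω_n/(2π) = 17.93/6.283 = 2.853 Hz.

2.85 Hz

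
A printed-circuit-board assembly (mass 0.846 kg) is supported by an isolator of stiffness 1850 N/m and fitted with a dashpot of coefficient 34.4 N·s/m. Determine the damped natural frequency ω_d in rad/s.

ω_n = √(k/m) = √(1850/0.846) = 46.76 rad/s.
Critical damping c_c = 2√(k·m) = 2√(1850 × 0.846) = 79.12 N·s/m, so ζ = c/c_c = 34.4/79.12 = 0.4348.
ω_d = ω_n√(1 − ζ²) = 46.76 × √(1 − 0.189) = 42.11 rad/s.

42.1 rad/s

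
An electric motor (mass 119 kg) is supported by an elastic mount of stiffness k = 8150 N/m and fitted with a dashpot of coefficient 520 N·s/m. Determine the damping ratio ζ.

ω_n = √(k/m) = √(8150/119) = 8.276 rad/s.
Critical damping c_c = 2√(k·m) = 2√(8150 × 119) = 1970 N·s/m, so ζ = c/c_c = 520/1970 = 0.2640.

0.264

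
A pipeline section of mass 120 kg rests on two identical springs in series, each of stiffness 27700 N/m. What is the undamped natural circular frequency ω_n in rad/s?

10.7 rad/s

Series springs: 1/k_eq = 2/27700, so k_eq = 27700/2 = 13850 N/m.
ω_n = √(k_eq/m) = √(13850/120) = √115.4 = 10.74 rad/s.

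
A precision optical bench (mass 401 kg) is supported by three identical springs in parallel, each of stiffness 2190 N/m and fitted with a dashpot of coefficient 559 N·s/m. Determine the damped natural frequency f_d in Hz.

Parallel springs add: k_eq = 3 × 2190 = 6570 N/m.
ω_n = √(k_eq/m) = √(6570/401) = 4.048 rad/s.
Critical damping c_c = 2√(k_eq·m) = 2√(6570 × 401) = 3246 N·s/m, so ζ = c/c_c = 559/3246 = 0.1722.
ω_d = ω_n√(1 − ζ²) = 4.048 × √(1 − 0.0297) = 3.987 rad/s.
f_d = ω_d/(2π) = 0.6346 Hz.

0.635 Hz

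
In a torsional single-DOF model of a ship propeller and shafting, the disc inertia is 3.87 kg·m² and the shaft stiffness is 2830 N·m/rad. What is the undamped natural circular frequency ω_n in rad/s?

ω_n = √(k_t/J) = √(2830/3.87) = √731.3 = 27.04 rad/s.

27.0 rad/s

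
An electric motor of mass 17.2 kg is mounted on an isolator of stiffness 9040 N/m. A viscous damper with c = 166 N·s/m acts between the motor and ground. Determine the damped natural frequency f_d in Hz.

ω_n = √(k/m) = √(9040/17.2) = 22.93 rad/s.
Critical damping c_c = 2√(k·m) = 2√(9040 × 17.2) = 788.6 N·s/m, so ζ = c/c_c = 166/788.6 = 0.2105.
ω_d = ω_n√(1 − ζ²) = 22.93 × √(1 − 0.0443) = 22.41 rad/s.
f_d = ω_d/(2π) = 3.567 Hz.

3.57 Hz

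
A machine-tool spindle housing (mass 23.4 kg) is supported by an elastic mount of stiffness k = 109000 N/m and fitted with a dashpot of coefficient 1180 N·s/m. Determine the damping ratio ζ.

0.369

ω_n = √(k/m) = √(109000/23.4) = 68.25 rad/s.
Critical damping c_c = 2√(k·m) = 2√(109000 × 23.4) = 3194 N·s/m, so ζ = c/c_c = 1180/3194 = 0.3694.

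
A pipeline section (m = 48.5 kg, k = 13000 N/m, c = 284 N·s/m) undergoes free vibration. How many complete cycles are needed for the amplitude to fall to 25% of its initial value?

ζ = c/(2√(km)) = 284/(2√(13000 × 48.5)) = 284/1588 = 0.1788.
Logarithmic decrement δ = 2πζ/√(1 − ζ²) = 2π × 0.1788/√(1 − 0.0320) = 1.142.
x_n/x₀ = e^(−nδ) ≤ 0.25; take ln: n ≥ ln(1/0.25)/δ = 1.386/1.142 = 1.214.
So 2 complete cycles are required.

2 cycles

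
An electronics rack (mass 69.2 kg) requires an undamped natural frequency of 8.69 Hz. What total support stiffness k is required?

206000 N/m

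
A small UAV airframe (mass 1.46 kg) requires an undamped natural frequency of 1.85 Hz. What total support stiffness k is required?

197 N/m

ω_n = 2πf_n = 2π × 1.85 = 11.62 rad/s.
k = m·ω_n² = 1.46 × 11.62² = 1.46 × 135.1 = 197.3 N/m.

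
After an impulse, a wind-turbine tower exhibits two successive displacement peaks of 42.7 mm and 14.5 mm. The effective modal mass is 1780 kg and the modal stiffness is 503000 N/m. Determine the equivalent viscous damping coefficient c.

Logarithmic decrement δ = (1/n)·ln(x₀/x_n) = (1/1)·ln(42.7/14.5) = (1/1)·ln(2.945) = 1.080.
ζ = δ/√(4π² + δ²) = 1.080/√(39.48 + 1.17) = 1.080/6.375 = 0.1694.
c = ζ · 2√(km) = 0.1694 × 2√(503000 × 1780) = 0.1694 × 59840 = 10140 N·s/m.

10100 N·s/m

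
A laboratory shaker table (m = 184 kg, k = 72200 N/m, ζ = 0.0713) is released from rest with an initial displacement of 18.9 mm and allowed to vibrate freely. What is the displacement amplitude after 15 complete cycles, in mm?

0.0224 mm

Logarithmic decrement δ = 2πζ/√(1 − ζ²) = 2π × 0.07130/√(1 − 0.00508) = 0.4491.
After n cycles, x_n/x₀ = e^(−nδ), so x_15 = 18.9 × e^(−15 × 0.4491) = 18.9 × 0.001186 = 0.02242 mm.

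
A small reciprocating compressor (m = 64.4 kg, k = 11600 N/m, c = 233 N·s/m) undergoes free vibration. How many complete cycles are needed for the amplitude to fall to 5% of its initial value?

ζ = c/(2√(km)) = 233/(2√(11600 × 64.4)) = 233/1729 = 0.1348.
Logarithmic decrement δ = 2πζ/√(1 − ζ²) = 2π × 0.1348/√(1 − 0.0182) = 0.8547.
x_n/x₀ = e^(−nδ) ≤ 0.05; take ln: n ≥ ln(1/0.05)/δ = 2.996/0.8547 = 3.505.
So 4 complete cycles are required.

4 cycles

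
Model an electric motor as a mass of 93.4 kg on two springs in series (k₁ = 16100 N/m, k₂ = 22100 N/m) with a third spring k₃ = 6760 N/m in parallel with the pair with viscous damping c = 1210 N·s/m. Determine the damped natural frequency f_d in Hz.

1.82 Hz

Series pair: k_s = k₁k₂/(k₁+k₂) = (16100)(22100)/(16100 + 22100) = 9314 N/m. In parallel with k₃: k_eq = 9314 + 6760 = 16070 N/m.
ω_n = √(k_eq/m) = √(16070/93.4) = 13.12 rad/s.
Critical damping c_c = 2√(k_eq·m) = 2√(16070 × 93.4) = 2451 N·s/m, so ζ = c/c_c = 1210/2451 = 0.4938.
ω_d = ω_n√(1 − ζ²) = 13.12 × √(1 − 0.244) = 11.41 rad/s.
f_d = ω_d/(2π) = 1.816 Hz.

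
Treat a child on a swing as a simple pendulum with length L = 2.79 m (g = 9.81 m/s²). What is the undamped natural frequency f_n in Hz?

For a simple pendulum ω_n = √(g/L) = √(9.81/2.79) = √3.516 = 1.875 rad/s.
f_n = ω_n/(2π) = 1.875/6.283 = 0.2984 Hz.

0.298 Hz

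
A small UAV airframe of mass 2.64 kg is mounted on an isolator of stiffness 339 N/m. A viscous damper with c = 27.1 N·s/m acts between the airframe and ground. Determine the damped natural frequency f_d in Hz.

1.61 Hz

ω_n = √(k/m) = √(339.0/2.64) = 11.33 rad/s.
Critical damping c_c = 2√(k·m) = 2√(339.0 × 2.64) = 59.83 N·s/m, so ζ = c/c_c = 27.1/59.83 = 0.4529.
ω_d = ω_n√(1 − ζ²) = 11.33 × √(1 − 0.205) = 10.10 rad/s.
f_d = ω_d/(2π) = 1.608 Hz.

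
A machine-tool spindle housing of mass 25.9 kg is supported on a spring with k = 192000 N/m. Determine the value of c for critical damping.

4460 N·s/m

c_c = 2√(k·m) = 2√(192000 × 25.9) = 2 × 2230 = 4460 N·s/m.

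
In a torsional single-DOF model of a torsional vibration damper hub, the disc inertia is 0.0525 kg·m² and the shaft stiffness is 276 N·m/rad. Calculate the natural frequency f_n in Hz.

11.5 Hz

ω_n = √(k_t/J) = √(276/0.0525) = √5257 = 72.51 rad/s.
f_n = ω_n/(2π) = 72.51/6.283 = 11.54 Hz.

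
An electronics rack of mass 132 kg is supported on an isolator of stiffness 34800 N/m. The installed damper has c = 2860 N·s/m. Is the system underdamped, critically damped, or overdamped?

underdamped

c_c = 2√(k·m) = 4287 N·s/m; ζ = c/c_c = 2860/4287 = 0.667.
Since ζ < 1 the system is underdamped.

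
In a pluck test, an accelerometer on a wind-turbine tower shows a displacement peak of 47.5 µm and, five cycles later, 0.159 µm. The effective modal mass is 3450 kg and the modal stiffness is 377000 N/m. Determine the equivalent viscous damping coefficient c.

12900 N·s/m

Logarithmic decrement δ = (1/n)·ln(x₀/x_n) = (1/5)·ln(47.5/0.159) = (1/5)·ln(298.7) = 1.140.
ζ = δ/√(4π² + δ²) = 1.140/√(39.48 + 1.30) = 1.140/6.386 = 0.1785.
c = ζ · 2√(km) = 0.1785 × 2√(377000 × 3450) = 0.1785 × 72130 = 12880 N·s/m.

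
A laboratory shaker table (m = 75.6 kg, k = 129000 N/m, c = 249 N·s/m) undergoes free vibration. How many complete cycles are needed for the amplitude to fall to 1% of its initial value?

ζ = c/(2√(km)) = 249/(2√(129000 × 75.6)) = 249/6246 = 0.03987.
Logarithmic decrement δ = 2πζ/√(1 − ζ²) = 2π × 0.03987/√(1 − 0.00159) = 0.2507.
x_n/x₀ = e^(−nδ) ≤ 0.01; take ln: n ≥ ln(1/0.01)/δ = 4.605/0.2507 = 18.37.
So 19 complete cycles are required.

19 cycles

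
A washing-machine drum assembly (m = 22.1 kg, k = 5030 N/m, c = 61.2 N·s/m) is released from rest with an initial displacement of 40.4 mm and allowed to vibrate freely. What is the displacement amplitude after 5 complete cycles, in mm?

2.23 mm

ζ = c/(2√(km)) = 61.2/(2√(5030 × 22.1)) = 61.2/666.8 = 0.09178.
Logarithmic decrement δ = 2πζ/√(1 − ζ²) = 2π × 0.09178/√(1 − 0.00842) = 0.5791.
After n cycles, x_n/x₀ = e^(−nδ), so x_5 = 40.4 × e^(−5 × 0.5791) = 40.4 × 0.05527 = 2.233 mm.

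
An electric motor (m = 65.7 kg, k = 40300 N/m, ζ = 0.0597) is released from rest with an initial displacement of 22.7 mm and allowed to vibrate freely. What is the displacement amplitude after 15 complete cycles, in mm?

0.0809 mm

Logarithmic decrement δ = 2πζ/√(1 − ζ²) = 2π × 0.05970/√(1 − 0.00356) = 0.3758.
After n cycles, x_n/x₀ = e^(−nδ), so x_15 = 22.7 × e^(−15 × 0.3758) = 22.7 × 0.003565 = 0.08092 mm.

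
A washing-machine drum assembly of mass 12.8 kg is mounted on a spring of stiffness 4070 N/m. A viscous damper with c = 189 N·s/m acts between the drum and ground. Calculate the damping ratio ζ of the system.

0.414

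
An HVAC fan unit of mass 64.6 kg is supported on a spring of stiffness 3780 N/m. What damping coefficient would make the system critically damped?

c_c = 2√(k·m) = 2√(3780 × 64.6) = 2 × 494.2 = 988.3 N·s/m.

988 N·s/m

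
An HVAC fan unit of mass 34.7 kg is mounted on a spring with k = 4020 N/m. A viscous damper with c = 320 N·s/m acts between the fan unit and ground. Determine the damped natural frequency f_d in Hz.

1.55 Hz

ω_n = √(k/m) = √(4020/34.7) = 10.76 rad/s.
Critical damping c_c = 2√(k·m) = 2√(4020 × 34.7) = 747.0 N·s/m, so ζ = c/c_c = 320/747.0 = 0.4284.
ω_d = ω_n√(1 − ζ²) = 10.76 × √(1 − 0.184) = 9.726 rad/s.
f_d = ω_d/(2π) = 1.548 Hz.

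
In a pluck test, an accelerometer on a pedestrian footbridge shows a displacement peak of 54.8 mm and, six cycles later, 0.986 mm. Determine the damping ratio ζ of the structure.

0.106

Logarithmic decrement δ = (1/n)·ln(x₀/x_n) = (1/6)·ln(54.8/0.986) = (1/6)·ln(55.58) = 0.6696.
ζ = δ/√(4π² + δ²) = 0.6696/√(39.48 + 0.448) = 0.6696/6.319 = 0.1060.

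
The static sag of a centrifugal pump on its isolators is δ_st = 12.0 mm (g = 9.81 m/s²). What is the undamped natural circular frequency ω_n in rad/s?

28.6 rad/s

ω_n = √(g/δ_st) = √(9.81/0.0120) = √817.5 = 28.59 rad/s.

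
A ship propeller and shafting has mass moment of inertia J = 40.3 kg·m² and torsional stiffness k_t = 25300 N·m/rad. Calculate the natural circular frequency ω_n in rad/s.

25.1 rad/s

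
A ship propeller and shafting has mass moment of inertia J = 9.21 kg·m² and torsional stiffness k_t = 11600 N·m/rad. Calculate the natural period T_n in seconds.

ω_n = √(k_t/J) = √(11600/9.21) = √1260 = 35.49 rad/s.
T_n = 2π/ω_n = 6.283/35.49 = 0.1770 s.

0.177 s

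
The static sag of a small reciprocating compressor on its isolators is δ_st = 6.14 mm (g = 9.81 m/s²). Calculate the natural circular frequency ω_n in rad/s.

ω_n = √(g/δ_st) = √(9.81/0.00614) = √1598 = 39.97 rad/s.

40.0 rad/s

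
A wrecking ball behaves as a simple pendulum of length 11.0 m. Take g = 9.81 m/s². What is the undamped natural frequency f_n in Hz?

0.150 Hz

For a simple pendulum ω_n = √(g/L) = √(9.81/11.0) = √0.8918 = 0.9444 rad/s.
f_n = ω_n/(2π) = 0.9444/6.283 = 0.1503 Hz.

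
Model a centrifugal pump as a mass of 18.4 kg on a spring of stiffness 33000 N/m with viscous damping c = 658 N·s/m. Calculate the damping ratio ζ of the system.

ω_n = √(k/m) = √(33000/18.4) = 42.35 rad/s.
Critical damping c_c = 2√(k·m) = 2√(33000 × 18.4) = 1558 N·s/m, so ζ = c/c_c = 658/1558 = 0.4222.

0.422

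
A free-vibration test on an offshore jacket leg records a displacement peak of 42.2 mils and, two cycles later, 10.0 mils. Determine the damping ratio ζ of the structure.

Logarithmic decrement δ = (1/n)·ln(x₀/x_n) = (1/2)·ln(42.2/10.0) = (1/2)·ln(4.220) = 0.7199.
ζ = δ/√(4π² + δ²) = 0.7199/√(39.48 + 0.518) = 0.7199/6.324 = 0.1138.

0.114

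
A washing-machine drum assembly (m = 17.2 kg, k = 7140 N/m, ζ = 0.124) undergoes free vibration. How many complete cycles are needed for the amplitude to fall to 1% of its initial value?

Logarithmic decrement δ = 2πζ/√(1 − ζ²) = 2π × 0.1240/√(1 − 0.0154) = 0.7852.
x_n/x₀ = e^(−nδ) ≤ 0.01; take ln: n ≥ ln(1/0.01)/δ = 4.605/0.7852 = 5.865.
So 6 complete cycles are required.

6 cycles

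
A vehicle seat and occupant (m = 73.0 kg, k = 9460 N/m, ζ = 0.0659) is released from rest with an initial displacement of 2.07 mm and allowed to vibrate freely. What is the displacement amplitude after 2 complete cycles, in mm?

Logarithmic decrement δ = 2πζ/√(1 − ζ²) = 2π × 0.06590/√(1 − 0.00434) = 0.4150.
After n cycles, x_n/x₀ = e^(−nδ), so x_2 = 2.07 × e^(−2 × 0.4150) = 2.07 × 0.4361 = 0.9027 mm.

0.903 mm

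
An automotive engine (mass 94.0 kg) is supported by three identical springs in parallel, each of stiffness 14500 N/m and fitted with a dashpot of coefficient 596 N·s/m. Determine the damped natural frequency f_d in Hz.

3.39 Hz

Parallel springs add: k_eq = 3 × 14500 = 43500 N/m.
ω_n = √(k_eq/m) = √(43500/94.0) = 21.51 rad/s.
Critical damping c_c = 2√(k_eq·m) = 2√(43500 × 94.0) = 4044 N·s/m, so ζ = c/c_c = 596/4044 = 0.1474.
ω_d = ω_n√(1 − ζ²) = 21.51 × √(1 − 0.0217) = 21.28 rad/s.
f_d = ω_d/(2π) = 3.386 Hz.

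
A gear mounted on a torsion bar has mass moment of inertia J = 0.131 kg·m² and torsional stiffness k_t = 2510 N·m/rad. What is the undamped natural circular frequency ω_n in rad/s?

138 rad/s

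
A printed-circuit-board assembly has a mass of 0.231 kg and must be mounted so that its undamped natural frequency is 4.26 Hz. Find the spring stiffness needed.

165 N/m

ω_n = 2πf_n = 2π × 4.26 = 26.77 rad/s.
k = m·ω_n² = 0.231 × 26.77² = 0.231 × 716.4 = 165.5 N/m.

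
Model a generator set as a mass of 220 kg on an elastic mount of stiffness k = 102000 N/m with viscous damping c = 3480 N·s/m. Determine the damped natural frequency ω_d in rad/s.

20.0 rad/s

ω_n = √(k/m) = √(102000/220) = 21.53 rad/s.
Critical damping c_c = 2√(k·m) = 2√(102000 × 220) = 9474 N·s/m, so ζ = c/c_c = 3480/9474 = 0.3673.
ω_d = ω_n√(1 − ζ²) = 21.53 × √(1 − 0.135) = 20.03 rad/s.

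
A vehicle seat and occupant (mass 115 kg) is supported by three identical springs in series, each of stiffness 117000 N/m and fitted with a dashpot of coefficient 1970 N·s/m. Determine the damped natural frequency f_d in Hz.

2.59 Hz

Series springs: 1/k_eq = 3/117000, so k_eq = 117000/3 = 39000 N/m.
ω_n = √(k_eq/m) = √(39000/115) = 18.42 rad/s.
Critical damping c_c = 2√(k_eq·m) = 2√(39000 × 115) = 4236 N·s/m, so ζ = c/c_c = 1970/4236 = 0.4651.
ω_d = ω_n√(1 − ζ²) = 18.42 × √(1 − 0.216) = 16.30 rad/s.
f_d = ω_d/(2π) = 2.595 Hz.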